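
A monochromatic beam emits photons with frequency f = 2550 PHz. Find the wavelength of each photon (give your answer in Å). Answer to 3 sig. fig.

First convert: f = 2550 PHz = 2.55e18 Hz.
The photon relation is λ = c/f, giving λ = 1.176e-10 m.
Converting to Å: λ = 1.176 Å ≈ 1.18 Å.

1.18 Å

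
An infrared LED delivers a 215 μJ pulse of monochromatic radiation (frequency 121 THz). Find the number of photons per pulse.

2.68e15 photons

Per-photon energy: E = 8.018e-20 J (from frequency = 121 THz).
N = E_total / E_photon = 2.15e-4 J / 8.018e-20 J = 2.68e15.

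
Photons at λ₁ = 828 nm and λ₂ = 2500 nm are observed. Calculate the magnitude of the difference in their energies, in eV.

1.00 eV

Using E = hc/λ: E₁ = 2.399 × 10^-19 J, E₂ = 7.946 × 10^-20 J.
|ΔE| = |2.399 × 10^-19 − 7.946 × 10^-20| = 1.60 × 10^-19 J = 1.00 eV.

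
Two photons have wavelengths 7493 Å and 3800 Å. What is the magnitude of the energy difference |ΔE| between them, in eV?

Using E = hc/λ: E₁ = 2.6511·10^-19 J, E₂ = 5.2275·10^-19 J.
|ΔE| = |2.6511·10^-19 − 5.2275·10^-19| = 2.58·10^-19 J = 1.61 eV.

1.61 eV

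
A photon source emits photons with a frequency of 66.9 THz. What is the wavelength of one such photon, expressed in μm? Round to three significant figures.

(c = 2.99792458·10^8 m/s.)
Convert to SI: f = 66.9 THz = 6.69·10^13 Hz.
Since λ = c/f for a photon, λ = 4.481·10^-6 m.
Converting to μm: λ = 4.481 μm ≈ 4.48 μm.

4.48 μm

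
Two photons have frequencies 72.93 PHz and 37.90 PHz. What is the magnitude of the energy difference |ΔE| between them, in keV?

Using E = hf: E₁ = 4.8324e-17 J, E₂ = 2.5113e-17 J.
|ΔE| = |4.8324e-17 − 2.5113e-17| = 2.32e-17 J = 0.145 keV.

0.145 keV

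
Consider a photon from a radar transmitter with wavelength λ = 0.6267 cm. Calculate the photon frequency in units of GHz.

47.8 GHz

Take c = 2.99792458e8 m/s.
First convert: λ = 0.6267 cm = 0.006267 m.
For a photon f = c/λ, so f = 4.784e10 Hz.
Converting to GHz: f = 47.84 GHz ≈ 47.8 GHz.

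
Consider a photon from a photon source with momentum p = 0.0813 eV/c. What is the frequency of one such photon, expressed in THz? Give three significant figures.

Take h = 6.62607015e-34 J·s, c = 2.99792458e8 m/s, 1 eV = 1.602176634e-19 J.
Convert to SI: p = 0.0813 eV/c = 4.3449e-29 kg·m/s.
For a photon f = pc/h, so f = 1.966e13 Hz.
Converting to THz: f = 19.66 THz ≈ 19.7 THz.

19.7 THz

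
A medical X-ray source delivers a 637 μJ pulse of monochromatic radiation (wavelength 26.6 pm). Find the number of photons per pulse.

Per-photon energy: E = 7.468e-15 J (from wavelength = 26.6 pm).
N = E_total / E_photon = 6.37e-4 J / 7.468e-15 J = 8.53e10.

8.53e10 photons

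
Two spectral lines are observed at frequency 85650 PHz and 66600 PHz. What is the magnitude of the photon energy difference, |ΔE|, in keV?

78.8 keV

Using E = hf: E₁ = 5.6752e-14 J, E₂ = 4.4130e-14 J.
|ΔE| = |5.6752e-14 − 4.4130e-14| = 1.26e-14 J = 78.8 keV.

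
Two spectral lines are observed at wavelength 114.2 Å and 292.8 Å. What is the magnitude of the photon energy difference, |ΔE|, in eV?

Using E = hc/λ: E₁ = 1.7394 × 10^-17 J, E₂ = 6.7843 × 10^-18 J.
|ΔE| = |1.7394 × 10^-17 − 6.7843 × 10^-18| = 1.06 × 10^-17 J = 66.2 eV.

66.2 eV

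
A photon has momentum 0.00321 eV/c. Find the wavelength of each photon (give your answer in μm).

386 μm

Convert to SI: p = 0.00321 eV/c = 1.7155 × 10^-30 kg·m/s.
Since λ = h/p for a photon, λ = 3.862 × 10^-4 m.
Converting to μm: λ = 386.2 μm ≈ 386 μm.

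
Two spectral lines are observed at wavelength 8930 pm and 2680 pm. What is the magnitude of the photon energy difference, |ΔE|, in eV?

Using E = hc/λ: E₁ = 2.224 × 10^-17 J, E₂ = 7.412 × 10^-17 J.
|ΔE| = |2.224 × 10^-17 − 7.412 × 10^-17| = 5.19 × 10^-17 J = 324 eV.

324 eV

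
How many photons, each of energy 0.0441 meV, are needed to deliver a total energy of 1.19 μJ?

1.68e17 photons

Per-photon energy: E = 7.066e-24 J (from energy = 0.0441 meV).
N = E_total / E_photon = 1.19e-6 J / 7.066e-24 J = 1.68e17.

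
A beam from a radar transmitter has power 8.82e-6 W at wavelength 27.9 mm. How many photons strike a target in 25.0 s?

3.10e19 photons

Total energy: E_total = P·t = 8.82e-6 × 25.0 = 2.205e-4 J.
Per-photon energy: E = 7.120e-24 J.
N = E_total / E_photon = 3.10e19.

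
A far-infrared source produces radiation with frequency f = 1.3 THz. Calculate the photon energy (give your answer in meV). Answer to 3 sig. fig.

First convert: f = 1.3 THz = 1.3e12 Hz.
Since E = hf for a photon, E = 8.614e-22 J.
Converting to meV: E = 5.376 meV ≈ 5.38 meV.

5.38 meV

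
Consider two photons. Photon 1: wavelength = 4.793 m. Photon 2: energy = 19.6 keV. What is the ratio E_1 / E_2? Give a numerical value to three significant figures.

E_1 = 4.144·10^-26 J (from wavelength = 4.793 m, via E = hc/λ).
E_2 = 3.140·10^-15 J (from energy = 19.6 keV, via E given directly).
Ratio = 4.144·10^-26 / 3.140·10^-15 = 1.32·10^-11.

1.32·10^-11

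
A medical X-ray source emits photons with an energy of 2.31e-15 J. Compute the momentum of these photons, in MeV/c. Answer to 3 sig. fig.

(c = 2.99792458e8 m/s, 1 eV = 1.602176634e-19 J.)
For a photon p = E/c, so p = 7.705e-24 kg·m/s.
Converting to MeV/c: p = 0.01442 MeV/c ≈ 0.0144 MeV/c.

0.0144 MeV/c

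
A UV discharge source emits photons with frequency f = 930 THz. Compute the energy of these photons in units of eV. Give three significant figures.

3.85 eV

Take h = 6.62607015e-34 J·s, 1 eV = 1.602176634e-19 J.
Convert to SI: f = 930 THz = 9.3e14 Hz.
Apply E = hf: E = 6.162e-19 J.
Converting to eV: E = 3.846 eV ≈ 3.85 eV.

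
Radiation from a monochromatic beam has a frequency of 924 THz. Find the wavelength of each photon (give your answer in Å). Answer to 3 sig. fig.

(c = 2.99792458e8 m/s.)
In SI units: f = 924 THz = 9.24e14 Hz.
The photon relation is λ = c/f, giving λ = 3.245e-7 m.
Converting to Å: λ = 3245 Å ≈ 3240 Å.

3240 Å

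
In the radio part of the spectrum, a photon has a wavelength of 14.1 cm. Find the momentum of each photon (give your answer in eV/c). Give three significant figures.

First convert: λ = 14.1 cm = 0.141 m.
The photon relation is p = h/λ, giving p = 4.699 × 10^-33 kg·m/s.
Converting to eV/c: p = 8.793 × 10^-6 eV/c ≈ 8.79 × 10^-6 eV/c.

8.79 × 10^-6 eV/c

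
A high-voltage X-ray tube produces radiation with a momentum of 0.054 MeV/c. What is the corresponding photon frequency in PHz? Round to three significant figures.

In SI units: p = 0.054 MeV/c = 2.8859e-23 kg·m/s.
For a photon f = pc/h, so f = 1.306e19 Hz.
Converting to PHz: f = 13060 PHz ≈ 1.31e4 PHz.

1.31e4 PHz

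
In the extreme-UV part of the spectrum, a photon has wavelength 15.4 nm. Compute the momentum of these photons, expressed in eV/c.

Use h = 6.62607015·10^-34 J·s, c = 2.99792458·10^8 m/s, 1 eV = 1.602176634·10^-19 J.
Convert to SI: λ = 15.4 nm = 1.54·10^-8 m.
The photon relation is p = h/λ, giving p = 4.303·10^-26 kg·m/s.
Converting to eV/c: p = 80.51 eV/c ≈ 80.5 eV/c.

80.5 eV/c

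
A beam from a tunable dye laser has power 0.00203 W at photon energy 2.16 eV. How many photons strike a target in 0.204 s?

Total energy: E_total = P·t = 0.00203 × 0.204 = 4.141 × 10^-4 J.
Per-photon energy: E = 3.461 × 10^-19 J.
N = E_total / E_photon = 1.20 × 10^15.

1.20 × 10^15 photons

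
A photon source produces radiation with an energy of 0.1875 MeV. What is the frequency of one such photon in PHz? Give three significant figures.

(h = 6.62607015e-34 J·s, 1 eV = 1.602176634e-19 J.)
Convert to SI: E = 0.1875 MeV = 3.0041e-14 J.
Since f = E/h for a photon, f = 4.534e19 Hz.
Converting to PHz: f = 45340 PHz ≈ 4.53e4 PHz.

4.53e4 PHz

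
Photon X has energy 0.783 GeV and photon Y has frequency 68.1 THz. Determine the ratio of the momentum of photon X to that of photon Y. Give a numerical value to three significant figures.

p_X = 4.185 × 10^-19 kg·m/s (from energy = 0.783 GeV, via p = E/c).
p_Y = 1.505 × 10^-28 kg·m/s (from frequency = 68.1 THz, via p = hf/c).
Ratio = 4.185 × 10^-19 / 1.505 × 10^-28 = 2.78 × 10^9.

2.78 × 10^9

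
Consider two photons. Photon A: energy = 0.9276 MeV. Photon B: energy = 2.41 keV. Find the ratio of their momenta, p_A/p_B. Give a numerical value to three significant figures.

385

p_A = 4.957e-22 kg·m/s (from energy = 0.9276 MeV, via p = E/c).
p_B = 1.288e-24 kg·m/s (from energy = 2.41 keV, via p = E/c).
Ratio = 4.957e-22 / 1.288e-24 = 385.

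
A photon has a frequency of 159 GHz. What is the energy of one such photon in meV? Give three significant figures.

0.658 meV

In SI units: f = 159 GHz = 1.59 × 10^11 Hz.
Apply E = hf: E = 1.054 × 10^-22 J.
Converting to meV: E = 0.6576 meV ≈ 0.658 meV.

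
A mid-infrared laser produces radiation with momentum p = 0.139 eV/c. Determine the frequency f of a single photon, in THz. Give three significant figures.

Use h = 6.62607015e-34 J·s, c = 2.99792458e8 m/s, 1 eV = 1.602176634e-19 J.
First convert: p = 0.139 eV/c = 7.4286e-29 kg·m/s.
For a photon f = pc/h, so f = 3.361e13 Hz.
Converting to THz: f = 33.61 THz ≈ 33.6 THz.

33.6 THz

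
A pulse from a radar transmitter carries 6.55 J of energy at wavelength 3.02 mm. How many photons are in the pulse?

Per-photon energy: E = 6.578e-23 J (from wavelength = 3.02 mm).
N = E_total / E_photon = 6.55 J / 6.578e-23 J = 9.96e22.

9.96e22 photons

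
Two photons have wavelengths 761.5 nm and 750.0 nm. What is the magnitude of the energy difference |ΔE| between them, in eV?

Using E = hc/λ: E₁ = 2.6086e-19 J, E₂ = 2.6486e-19 J.
|ΔE| = |2.6086e-19 − 2.6486e-19| = 4.00e-21 J = 0.0250 eV.

0.0250 eV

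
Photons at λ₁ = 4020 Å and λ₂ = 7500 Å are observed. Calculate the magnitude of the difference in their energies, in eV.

1.43 eV

Using E = hc/λ: E₁ = 4.941 × 10^-19 J, E₂ = 2.649 × 10^-19 J.
|ΔE| = |4.941 × 10^-19 − 2.649 × 10^-19| = 2.29 × 10^-19 J = 1.43 eV.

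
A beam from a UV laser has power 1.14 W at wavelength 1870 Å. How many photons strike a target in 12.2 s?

1.31e19 photons

Total energy: E_total = P·t = 1.14 × 12.2 = 13.91 J.
Per-photon energy: E = 1.062e-18 J.
N = E_total / E_photon = 1.31e19.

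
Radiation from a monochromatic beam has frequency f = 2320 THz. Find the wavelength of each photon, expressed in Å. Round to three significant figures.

1290 Å

(c = 2.99792458e8 m/s.)
Convert to SI: f = 2320 THz = 2.32e15 Hz.
Apply λ = c/f: λ = 1.292e-7 m.
Converting to Å: λ = 1292 Å ≈ 1290 Å.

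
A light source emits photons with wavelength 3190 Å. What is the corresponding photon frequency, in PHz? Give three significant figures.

(c = 2.99792458 × 10^8 m/s.)
Convert to SI: λ = 3190 Å = 3.19 × 10^-7 m.
Since f = c/λ for a photon, f = 9.398 × 10^14 Hz.
Converting to PHz: f = 0.9398 PHz ≈ 0.940 PHz.

0.940 PHz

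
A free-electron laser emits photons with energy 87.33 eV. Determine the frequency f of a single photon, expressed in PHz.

21.1 PHz

(h = 6.62607015e-34 J·s, 1 eV = 1.602176634e-19 J.)
In SI units: E = 87.33 eV = 1.3992e-17 J.
Since f = E/h for a photon, f = 2.112e16 Hz.
Converting to PHz: f = 21.12 PHz ≈ 21.1 PHz.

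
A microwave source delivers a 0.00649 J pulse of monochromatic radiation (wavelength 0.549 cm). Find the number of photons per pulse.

1.79e20 photons

Per-photon energy: E = 3.618e-23 J (from wavelength = 0.549 cm).
N = E_total / E_photon = 0.00649 J / 3.618e-23 J = 1.79e20.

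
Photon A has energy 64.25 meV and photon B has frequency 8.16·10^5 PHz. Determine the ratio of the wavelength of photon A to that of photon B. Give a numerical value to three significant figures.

λ_A = 1.930·10^-5 m (from energy = 64.25 meV, via λ = hc/E).
λ_B = 3.674·10^-13 m (from frequency = 8.16·10^5 PHz, via λ = c/f).
Ratio = 1.930·10^-5 / 3.674·10^-13 = 5.25·10^7.

5.25·10^7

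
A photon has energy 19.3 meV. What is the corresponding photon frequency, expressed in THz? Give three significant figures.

4.67 THz

(h = 6.62607015 × 10^-34 J·s, 1 eV = 1.602176634 × 10^-19 J.)
First convert: E = 19.3 meV = 3.0922 × 10^-21 J.
Apply f = E/h: f = 4.667 × 10^12 Hz.
Converting to THz: f = 4.667 THz ≈ 4.67 THz.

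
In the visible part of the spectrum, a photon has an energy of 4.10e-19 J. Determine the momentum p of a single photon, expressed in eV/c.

2.56 eV/c

For a photon p = E/c, so p = 1.368e-27 kg·m/s.
Converting to eV/c: p = 2.559 eV/c ≈ 2.56 eV/c.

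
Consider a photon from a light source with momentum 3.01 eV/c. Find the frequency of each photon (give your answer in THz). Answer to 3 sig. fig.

728 THz

Use h = 6.62607015 × 10^-34 J·s, c = 2.99792458 × 10^8 m/s, 1 eV = 1.602176634 × 10^-19 J.
Convert to SI: p = 3.01 eV/c = 1.6086 × 10^-27 kg·m/s.
The photon relation is f = pc/h, giving f = 7.278 × 10^14 Hz.
Converting to THz: f = 727.8 THz ≈ 728 THz.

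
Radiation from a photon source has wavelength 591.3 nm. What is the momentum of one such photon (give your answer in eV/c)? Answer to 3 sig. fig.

Take h = 6.62607015 × 10^-34 J·s, c = 2.99792458 × 10^8 m/s, 1 eV = 1.602176634 × 10^-19 J.
In SI units: λ = 591.3 nm = 5.913 × 10^-7 m.
The photon relation is p = h/λ, giving p = 1.121 × 10^-27 kg·m/s.
Converting to eV/c: p = 2.097 eV/c ≈ 2.10 eV/c.

2.10 eV/c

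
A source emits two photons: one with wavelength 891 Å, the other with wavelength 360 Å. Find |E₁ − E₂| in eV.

20.5 eV

Using E = hc/λ: E₁ = 2.229 × 10^-18 J, E₂ = 5.518 × 10^-18 J.
|ΔE| = |2.229 × 10^-18 − 5.518 × 10^-18| = 3.29 × 10^-18 J = 20.5 eV.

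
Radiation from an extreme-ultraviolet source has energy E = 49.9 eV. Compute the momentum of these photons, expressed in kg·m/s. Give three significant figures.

2.67e-26 kg·m/s

Take c = 2.99792458e8 m/s, 1 eV = 1.602176634e-19 J.
First convert: E = 49.9 eV = 7.9949e-18 J.
Apply p = E/c: p = 2.667e-26 kg·m/s.
So p ≈ 2.67e-26 kg·m/s.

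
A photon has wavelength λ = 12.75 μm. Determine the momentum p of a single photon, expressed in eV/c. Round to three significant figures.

First convert: λ = 12.75 μm = 1.275·10^-5 m.
Apply p = h/λ: p = 5.197·10^-29 kg·m/s.
Converting to eV/c: p = 0.09724 eV/c ≈ 0.0972 eV/c.

0.0972 eV/c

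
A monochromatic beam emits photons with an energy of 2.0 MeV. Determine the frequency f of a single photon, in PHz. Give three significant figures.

4.84e5 PHz

Convert to SI: E = 2.0 MeV = 3.2044e-13 J.
Apply f = E/h: f = 4.836e20 Hz.
Converting to PHz: f = 483600 PHz ≈ 4.84e5 PHz.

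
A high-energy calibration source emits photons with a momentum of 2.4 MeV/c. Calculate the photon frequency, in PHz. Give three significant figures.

5.80·10^5 PHz

First convert: p = 2.4 MeV/c = 1.2826·10^-21 kg·m/s.
Apply f = pc/h: f = 5.803·10^20 Hz.
Converting to PHz: f = 580300 PHz ≈ 5.80·10^5 PHz.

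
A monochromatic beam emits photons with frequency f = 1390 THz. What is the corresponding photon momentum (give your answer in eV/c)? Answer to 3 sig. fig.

5.75 eV/c

(h = 6.62607015 × 10^-34 J·s, c = 2.99792458 × 10^8 m/s, 1 eV = 1.602176634 × 10^-19 J.)
First convert: f = 1390 THz = 1.39 × 10^15 Hz.
The photon relation is p = hf/c, giving p = 3.072 × 10^-27 kg·m/s.
Converting to eV/c: p = 5.749 eV/c ≈ 5.75 eV/c.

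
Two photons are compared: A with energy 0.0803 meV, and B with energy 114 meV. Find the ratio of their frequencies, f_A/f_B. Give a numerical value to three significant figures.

f_A = 1.942 × 10^10 Hz (from energy = 0.0803 meV, via f = E/h).
f_B = 2.757 × 10^13 Hz (from energy = 114 meV, via f = E/h).
Ratio = 1.942 × 10^10 / 2.757 × 10^13 = 7.04 × 10^-4.

7.04 × 10^-4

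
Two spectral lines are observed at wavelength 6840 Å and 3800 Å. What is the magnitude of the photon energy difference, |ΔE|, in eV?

1.45 eV

Using E = hc/λ: E₁ = 2.904e-19 J, E₂ = 5.227e-19 J.
|ΔE| = |2.904e-19 − 5.227e-19| = 2.32e-19 J = 1.45 eV.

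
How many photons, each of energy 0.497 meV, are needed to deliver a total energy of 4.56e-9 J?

Per-photon energy: E = 7.963e-23 J (from energy = 0.497 meV).
N = E_total / E_photon = 4.56e-9 J / 7.963e-23 J = 5.73e13.

5.73e13 photons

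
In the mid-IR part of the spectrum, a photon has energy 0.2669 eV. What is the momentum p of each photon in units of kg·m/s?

1.43e-28 kg·m/s

In SI units: E = 0.2669 eV = 4.2762e-20 J.
The photon relation is p = E/c, giving p = 1.426e-28 kg·m/s.
So p ≈ 1.43e-28 kg·m/s.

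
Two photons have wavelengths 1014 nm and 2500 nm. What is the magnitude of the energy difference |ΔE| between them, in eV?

Using E = hc/λ: E₁ = 1.9590 × 10^-19 J, E₂ = 7.9458 × 10^-20 J.
|ΔE| = |1.9590 × 10^-19 − 7.9458 × 10^-20| = 1.16 × 10^-19 J = 0.727 eV.

0.727 eV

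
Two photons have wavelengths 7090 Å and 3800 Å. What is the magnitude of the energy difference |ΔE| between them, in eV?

Using E = hc/λ: E₁ = 2.802 × 10^-19 J, E₂ = 5.227 × 10^-19 J.
|ΔE| = |2.802 × 10^-19 − 5.227 × 10^-19| = 2.43 × 10^-19 J = 1.51 eV.

1.51 eV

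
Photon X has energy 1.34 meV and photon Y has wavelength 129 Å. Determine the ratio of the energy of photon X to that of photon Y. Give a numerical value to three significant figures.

1.39e-5

E_X = 2.147e-22 J (from energy = 1.34 meV, via E given directly).
E_Y = 1.540e-17 J (from wavelength = 129 Å, via E = hc/λ).
Ratio = 2.147e-22 / 1.540e-17 = 1.39e-5.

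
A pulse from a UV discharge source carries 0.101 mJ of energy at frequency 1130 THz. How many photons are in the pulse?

Per-photon energy: E = 7.487 × 10^-19 J (from frequency = 1130 THz).
N = E_total / E_photon = 1.01 × 10^-4 J / 7.487 × 10^-19 J = 1.35 × 10^14.

1.35 × 10^14 photons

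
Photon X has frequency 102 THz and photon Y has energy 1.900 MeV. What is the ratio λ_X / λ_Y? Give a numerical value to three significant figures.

λ_X = 2.939 × 10^-6 m (from frequency = 102 THz, via λ = c/f).
λ_Y = 6.525 × 10^-13 m (from energy = 1.900 MeV, via λ = hc/E).
Ratio = 2.939 × 10^-6 / 6.525 × 10^-13 = 4.50 × 10^6.

4.50 × 10^6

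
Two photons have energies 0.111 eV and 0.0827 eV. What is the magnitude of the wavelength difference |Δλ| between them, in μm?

Using λ = hc/E: λ₁ = 1.117e-5 m, λ₂ = 1.499e-5 m.
|Δλ| = |1.117e-5 − 1.499e-5| = 3.82e-6 m = 3.82 μm.

3.82 μm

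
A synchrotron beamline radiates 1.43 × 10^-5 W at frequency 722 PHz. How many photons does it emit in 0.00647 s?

1.93 × 10^8 photons

Total energy: E_total = P·t = 1.43 × 10^-5 × 0.00647 = 9.252 × 10^-8 J.
Per-photon energy: E = 4.784 × 10^-16 J.
N = E_total / E_photon = 1.93 × 10^8.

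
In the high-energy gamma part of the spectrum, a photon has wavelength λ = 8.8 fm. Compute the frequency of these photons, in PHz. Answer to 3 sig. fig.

3.41 × 10^7 PHz

Convert to SI: λ = 8.8 fm = 8.8 × 10^-15 m.
Apply f = c/λ: f = 3.407 × 10^22 Hz.
Converting to PHz: f = 3.407 × 10^7 PHz ≈ 3.41 × 10^7 PHz.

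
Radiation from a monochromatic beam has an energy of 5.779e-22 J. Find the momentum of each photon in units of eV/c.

Use c = 2.99792458e8 m/s, 1 eV = 1.602176634e-19 J.
Since p = E/c for a photon, p = 1.928e-30 kg·m/s.
Converting to eV/c: p = 0.003607 eV/c ≈ 3.61e-3 eV/c.

3.61e-3 eV/c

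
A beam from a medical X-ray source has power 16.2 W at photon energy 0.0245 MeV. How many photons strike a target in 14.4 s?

5.94·10^16 photons

Total energy: E_total = P·t = 16.2 × 14.4 = 233.3 J.
Per-photon energy: E = 3.925·10^-15 J.
N = E_total / E_photon = 5.94·10^16.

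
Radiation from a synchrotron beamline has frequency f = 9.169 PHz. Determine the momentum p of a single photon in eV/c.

In SI units: f = 9.169 PHz = 9.169e15 Hz.
The photon relation is p = hf/c, giving p = 2.027e-26 kg·m/s.
Converting to eV/c: p = 37.92 eV/c ≈ 37.9 eV/c.

37.9 eV/c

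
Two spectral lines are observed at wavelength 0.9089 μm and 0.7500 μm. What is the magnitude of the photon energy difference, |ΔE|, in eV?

0.289 eV

Using E = hc/λ: E₁ = 2.1855 × 10^-19 J, E₂ = 2.6486 × 10^-19 J.
|ΔE| = |2.1855 × 10^-19 − 2.6486 × 10^-19| = 4.63 × 10^-20 J = 0.289 eV.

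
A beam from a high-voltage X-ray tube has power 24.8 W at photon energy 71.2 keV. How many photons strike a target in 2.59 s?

Total energy: E_total = P·t = 24.8 × 2.59 = 64.23 J.
Per-photon energy: E = 1.141 × 10^-14 J.
N = E_total / E_photon = 5.63 × 10^15.

5.63 × 10^15 photons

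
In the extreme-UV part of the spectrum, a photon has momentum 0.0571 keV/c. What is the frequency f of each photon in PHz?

Use h = 6.62607015·10^-34 J·s, c = 2.99792458·10^8 m/s, 1 eV = 1.602176634·10^-19 J.
Convert to SI: p = 0.0571 keV/c = 3.0516·10^-26 kg·m/s.
Since f = pc/h for a photon, f = 1.381·10^16 Hz.
Converting to PHz: f = 13.81 PHz ≈ 13.8 PHz.

13.8 PHz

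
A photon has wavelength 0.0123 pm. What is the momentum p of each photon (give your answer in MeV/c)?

101 MeV/c

In SI units: λ = 0.0123 pm = 1.23·10^-14 m.
Apply p = h/λ: p = 5.387·10^-20 kg·m/s.
Converting to MeV/c: p = 100.8 MeV/c ≈ 101 MeV/c.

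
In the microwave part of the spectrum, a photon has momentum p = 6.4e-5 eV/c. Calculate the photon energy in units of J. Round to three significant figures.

Use c = 2.99792458e8 m/s, 1 eV = 1.602176634e-19 J.
In SI units: p = 6.4e-5 eV/c = 3.4203e-32 kg·m/s.
Apply E = pc: E = 1.025e-23 J.
So E ≈ 1.03e-23 J.

1.03e-23 J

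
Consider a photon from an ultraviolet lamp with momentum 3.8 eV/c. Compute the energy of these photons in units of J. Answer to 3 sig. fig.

(c = 2.99792458·10^8 m/s, 1 eV = 1.602176634·10^-19 J.)
Convert to SI: p = 3.8 eV/c = 2.0308·10^-27 kg·m/s.
The photon relation is E = pc, giving E = 6.088·10^-19 J.
So E ≈ 6.09·10^-19 J.

6.09·10^-19 J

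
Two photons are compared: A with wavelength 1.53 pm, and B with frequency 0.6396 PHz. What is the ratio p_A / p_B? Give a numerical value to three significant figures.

3.06e5

p_A = 4.331e-22 kg·m/s (from wavelength = 1.53 pm, via p = h/λ).
p_B = 1.414e-27 kg·m/s (from frequency = 0.6396 PHz, via p = hf/c).
Ratio = 4.331e-22 / 1.414e-27 = 3.06e5.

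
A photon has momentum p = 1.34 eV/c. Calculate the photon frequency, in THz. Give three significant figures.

324 THz

(h = 6.62607015e-34 J·s, c = 2.99792458e8 m/s, 1 eV = 1.602176634e-19 J.)
In SI units: p = 1.34 eV/c = 7.1613e-28 kg·m/s.
The photon relation is f = pc/h, giving f = 3.240e14 Hz.
Converting to THz: f = 324.0 THz ≈ 324 THz.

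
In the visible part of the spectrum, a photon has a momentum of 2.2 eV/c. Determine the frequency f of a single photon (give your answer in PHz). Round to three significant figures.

0.532 PHz

Use h = 6.62607015 × 10^-34 J·s, c = 2.99792458 × 10^8 m/s, 1 eV = 1.602176634 × 10^-19 J.
First convert: p = 2.2 eV/c = 1.1757 × 10^-27 kg·m/s.
The photon relation is f = pc/h, giving f = 5.320 × 10^14 Hz.
Converting to PHz: f = 0.5320 PHz ≈ 0.532 PHz.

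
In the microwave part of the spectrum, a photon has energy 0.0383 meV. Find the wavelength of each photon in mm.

Use h = 6.62607015e-34 J·s, c = 2.99792458e8 m/s, 1 eV = 1.602176634e-19 J.
Convert to SI: E = 0.0383 meV = 6.1363e-24 J.
Since λ = hc/E for a photon, λ = 0.03237 m.
Converting to mm: λ = 32.37 mm ≈ 32.4 mm.

32.4 mm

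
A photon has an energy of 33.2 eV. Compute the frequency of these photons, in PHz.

Use h = 6.62607015e-34 J·s, 1 eV = 1.602176634e-19 J.
Convert to SI: E = 33.2 eV = 5.3192e-18 J.
Apply f = E/h: f = 8.028e15 Hz.
Converting to PHz: f = 8.028 PHz ≈ 8.03 PHz.

8.03 PHz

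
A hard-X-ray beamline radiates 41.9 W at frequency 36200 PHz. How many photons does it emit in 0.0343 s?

Total energy: E_total = P·t = 41.9 × 0.0343 = 1.437 J.
Per-photon energy: E = 2.399 × 10^-14 J.
N = E_total / E_photon = 5.99 × 10^13.

5.99 × 10^13 photons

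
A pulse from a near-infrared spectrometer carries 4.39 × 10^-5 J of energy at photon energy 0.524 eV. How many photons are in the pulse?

Per-photon energy: E = 8.395 × 10^-20 J (from energy = 0.524 eV).
N = E_total / E_photon = 4.39 × 10^-5 J / 8.395 × 10^-20 J = 5.23 × 10^14.

5.23 × 10^14 photons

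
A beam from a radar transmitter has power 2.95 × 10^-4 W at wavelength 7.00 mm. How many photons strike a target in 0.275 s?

Total energy: E_total = P·t = 2.95 × 10^-4 × 0.275 = 8.113 × 10^-5 J.
Per-photon energy: E = 2.838 × 10^-23 J.
N = E_total / E_photon = 2.86 × 10^18.

2.86 × 10^18 photons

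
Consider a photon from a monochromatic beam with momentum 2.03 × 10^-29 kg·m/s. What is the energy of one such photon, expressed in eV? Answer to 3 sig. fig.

The photon relation is E = pc, giving E = 6.086 × 10^-21 J.
Converting to eV: E = 0.03798 eV ≈ 0.0380 eV.

0.0380 eV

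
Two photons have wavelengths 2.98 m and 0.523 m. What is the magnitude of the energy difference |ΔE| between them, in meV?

Using E = hc/λ: E₁ = 6.666e-26 J, E₂ = 3.798e-25 J.
|ΔE| = |6.666e-26 − 3.798e-25| = 3.13e-25 J = 1.95e-3 meV.

1.95e-3 meV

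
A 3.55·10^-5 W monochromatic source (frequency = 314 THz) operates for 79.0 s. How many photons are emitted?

1.35·10^16 photons

Total energy: E_total = P·t = 3.55·10^-5 × 79.0 = 0.002805 J.
Per-photon energy: E = 2.081·10^-19 J.
N = E_total / E_photon = 1.35·10^16.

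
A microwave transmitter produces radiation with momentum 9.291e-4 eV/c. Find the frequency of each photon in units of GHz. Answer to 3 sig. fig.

Take h = 6.62607015e-34 J·s, c = 2.99792458e8 m/s, 1 eV = 1.602176634e-19 J.
In SI units: p = 9.291e-4 eV/c = 4.9654e-31 kg·m/s.
Since f = pc/h for a photon, f = 2.247e11 Hz.
Converting to GHz: f = 224.7 GHz ≈ 225 GHz.

225 GHz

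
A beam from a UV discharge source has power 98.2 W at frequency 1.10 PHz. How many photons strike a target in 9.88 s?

1.33e21 photons

Total energy: E_total = P·t = 98.2 × 9.88 = 970.2 J.
Per-photon energy: E = 7.289e-19 J.
N = E_total / E_photon = 1.33e21.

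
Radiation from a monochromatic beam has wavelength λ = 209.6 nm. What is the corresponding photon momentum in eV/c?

5.92 eV/c

Take h = 6.62607015e-34 J·s, c = 2.99792458e8 m/s, 1 eV = 1.602176634e-19 J.
Convert to SI: λ = 209.6 nm = 2.096e-7 m.
Since p = h/λ for a photon, p = 3.161e-27 kg·m/s.
Converting to eV/c: p = 5.915 eV/c ≈ 5.92 eV/c.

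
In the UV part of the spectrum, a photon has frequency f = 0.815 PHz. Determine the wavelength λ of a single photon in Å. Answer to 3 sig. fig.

(c = 2.99792458 × 10^8 m/s.)
In SI units: f = 0.815 PHz = 8.15 × 10^14 Hz.
Apply λ = c/f: λ = 3.678 × 10^-7 m.
Converting to Å: λ = 3678 Å ≈ 3680 Å.

3680 Å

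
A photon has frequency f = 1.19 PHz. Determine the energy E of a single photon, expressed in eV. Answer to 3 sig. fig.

Use h = 6.62607015e-34 J·s, 1 eV = 1.602176634e-19 J.
In SI units: f = 1.19 PHz = 1.19e15 Hz.
The photon relation is E = hf, giving E = 7.885e-19 J.
Converting to eV: E = 4.921 eV ≈ 4.92 eV.

4.92 eV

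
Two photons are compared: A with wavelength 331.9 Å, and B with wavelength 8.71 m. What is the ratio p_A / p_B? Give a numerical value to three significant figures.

p_A = 1.996·10^-26 kg·m/s (from wavelength = 331.9 Å, via p = h/λ).
p_B = 7.607·10^-35 kg·m/s (from wavelength = 8.71 m, via p = h/λ).
Ratio = 1.996·10^-26 / 7.607·10^-35 = 2.62·10^8.

2.62·10^8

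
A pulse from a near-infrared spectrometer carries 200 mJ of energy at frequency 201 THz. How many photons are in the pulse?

1.50e18 photons

Per-photon energy: E = 1.332e-19 J (from frequency = 201 THz).
N = E_total / E_photon = 0.200 J / 1.332e-19 J = 1.50e18.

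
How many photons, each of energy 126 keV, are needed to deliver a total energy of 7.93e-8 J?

Per-photon energy: E = 2.019e-14 J (from energy = 126 keV).
N = E_total / E_photon = 7.93e-8 J / 2.019e-14 J = 3.93e6.

3.93e6 photons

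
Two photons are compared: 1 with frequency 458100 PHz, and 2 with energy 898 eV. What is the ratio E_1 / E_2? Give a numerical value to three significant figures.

E_1 = 3.035 × 10^-13 J (from frequency = 458100 PHz, via E = hf).
E_2 = 1.439 × 10^-16 J (from energy = 898 eV, via E given directly).
Ratio = 3.035 × 10^-13 / 1.439 × 10^-16 = 2110.

2110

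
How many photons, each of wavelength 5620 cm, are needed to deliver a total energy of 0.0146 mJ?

Per-photon energy: E = 3.535 × 10^-27 J (from wavelength = 5620 cm).
N = E_total / E_photon = 1.46 × 10^-5 J / 3.535 × 10^-27 J = 4.13 × 10^21.

4.13 × 10^21 photons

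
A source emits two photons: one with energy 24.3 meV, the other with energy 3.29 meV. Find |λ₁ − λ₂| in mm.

0.326 mm

Using λ = hc/E: λ₁ = 5.102 × 10^-5 m, λ₂ = 3.769 × 10^-4 m.
|Δλ| = |5.102 × 10^-5 − 3.769 × 10^-4| = 3.26 × 10^-4 m = 0.326 mm.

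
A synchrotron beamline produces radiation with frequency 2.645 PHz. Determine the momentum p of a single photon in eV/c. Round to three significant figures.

First convert: f = 2.645 PHz = 2.645·10^15 Hz.
The photon relation is p = hf/c, giving p = 5.846·10^-27 kg·m/s.
Converting to eV/c: p = 10.94 eV/c ≈ 10.9 eV/c.

10.9 eV/c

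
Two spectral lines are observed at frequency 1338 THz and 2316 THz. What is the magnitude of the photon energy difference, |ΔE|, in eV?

Using E = hf: E₁ = 8.8657·10^-19 J, E₂ = 1.5346·10^-18 J.
|ΔE| = |8.8657·10^-19 − 1.5346·10^-18| = 6.48·10^-19 J = 4.04 eV.

4.04 eV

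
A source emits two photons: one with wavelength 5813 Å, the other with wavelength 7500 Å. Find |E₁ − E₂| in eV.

Using E = hc/λ: E₁ = 3.4172 × 10^-19 J, E₂ = 2.6486 × 10^-19 J.
|ΔE| = |3.4172 × 10^-19 − 2.6486 × 10^-19| = 7.69 × 10^-20 J = 0.480 eV.

0.480 eV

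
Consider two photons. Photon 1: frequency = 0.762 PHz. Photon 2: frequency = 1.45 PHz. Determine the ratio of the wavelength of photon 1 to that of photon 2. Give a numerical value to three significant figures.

λ_1 = 3.934e-7 m (from frequency = 0.762 PHz, via λ = c/f).
λ_2 = 2.068e-7 m (from frequency = 1.45 PHz, via λ = c/f).
Ratio = 3.934e-7 / 2.068e-7 = 1.90.

1.90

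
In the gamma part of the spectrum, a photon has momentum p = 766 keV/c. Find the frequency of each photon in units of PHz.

Convert to SI: p = 766 keV/c = 4.0937 × 10^-22 kg·m/s.
For a photon f = pc/h, so f = 1.852 × 10^20 Hz.
Converting to PHz: f = 185200 PHz ≈ 1.85 × 10^5 PHz.

1.85 × 10^5 PHz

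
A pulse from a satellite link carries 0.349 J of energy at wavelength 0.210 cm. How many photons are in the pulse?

Per-photon energy: E = 9.459·10^-23 J (from wavelength = 0.210 cm).
N = E_total / E_photon = 0.349 J / 9.459·10^-23 J = 3.69·10^21.

3.69·10^21 photons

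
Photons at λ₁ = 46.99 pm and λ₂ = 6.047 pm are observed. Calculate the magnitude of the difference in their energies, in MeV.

Using E = hc/λ: E₁ = 4.2274e-15 J, E₂ = 3.2850e-14 J.
|ΔE| = |4.2274e-15 − 3.2850e-14| = 2.86e-14 J = 0.179 MeV.

0.179 MeV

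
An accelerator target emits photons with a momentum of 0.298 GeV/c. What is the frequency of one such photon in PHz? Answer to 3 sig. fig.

First convert: p = 0.298 GeV/c = 1.5926e-19 kg·m/s.
Apply f = pc/h: f = 7.206e22 Hz.
Converting to PHz: f = 7.206e7 PHz ≈ 7.21e7 PHz.

7.21e7 PHz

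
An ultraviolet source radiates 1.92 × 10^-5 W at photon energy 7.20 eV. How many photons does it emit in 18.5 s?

Total energy: E_total = P·t = 1.92 × 10^-5 × 18.5 = 3.552 × 10^-4 J.
Per-photon energy: E = 1.154 × 10^-18 J.
N = E_total / E_photon = 3.08 × 10^14.

3.08 × 10^14 photons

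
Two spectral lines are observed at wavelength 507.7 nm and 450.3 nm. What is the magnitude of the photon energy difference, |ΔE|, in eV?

Using E = hc/λ: E₁ = 3.9126e-19 J, E₂ = 4.4114e-19 J.
|ΔE| = |3.9126e-19 − 4.4114e-19| = 4.99e-20 J = 0.311 eV.

0.311 eV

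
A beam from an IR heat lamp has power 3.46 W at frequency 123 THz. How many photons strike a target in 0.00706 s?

3.00 × 10^17 photons

Total energy: E_total = P·t = 3.46 × 0.00706 = 0.02443 J.
Per-photon energy: E = 8.150 × 10^-20 J.
N = E_total / E_photon = 3.00 × 10^17.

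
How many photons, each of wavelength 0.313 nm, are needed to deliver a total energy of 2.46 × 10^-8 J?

3.88 × 10^7 photons

Per-photon energy: E = 6.346 × 10^-16 J (from wavelength = 0.313 nm).
N = E_total / E_photon = 2.46 × 10^-8 J / 6.346 × 10^-16 J = 3.88 × 10^7.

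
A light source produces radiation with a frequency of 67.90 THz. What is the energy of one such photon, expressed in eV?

First convert: f = 67.90 THz = 6.790e13 Hz.
For a photon E = hf, so E = 4.499e-20 J.
Converting to eV: E = 0.2808 eV ≈ 0.281 eV.

0.281 eV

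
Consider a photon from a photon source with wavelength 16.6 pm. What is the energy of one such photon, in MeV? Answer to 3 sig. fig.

0.0747 MeV

Take h = 6.62607015e-34 J·s, c = 2.99792458e8 m/s, 1 eV = 1.602176634e-19 J.
Convert to SI: λ = 16.6 pm = 1.66e-11 m.
Apply E = hc/λ: E = 1.197e-14 J.
Converting to MeV: E = 0.07469 MeV ≈ 0.0747 MeV.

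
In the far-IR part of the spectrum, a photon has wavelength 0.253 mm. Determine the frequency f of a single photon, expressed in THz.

Convert to SI: λ = 0.253 mm = 2.53·10^-4 m.
Apply f = c/λ: f = 1.185·10^12 Hz.
Converting to THz: f = 1.185 THz ≈ 1.18 THz.

1.18 THz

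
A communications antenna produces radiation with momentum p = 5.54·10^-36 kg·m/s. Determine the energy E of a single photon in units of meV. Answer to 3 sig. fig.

1.04·10^-5 meV

Use c = 2.99792458·10^8 m/s, 1 eV = 1.602176634·10^-19 J.
The photon relation is E = pc, giving E = 1.661·10^-27 J.
Converting to meV: E = 1.037·10^-5 meV ≈ 1.04·10^-5 meV.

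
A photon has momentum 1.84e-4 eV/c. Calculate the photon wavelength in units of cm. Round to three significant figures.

(h = 6.62607015e-34 J·s, c = 2.99792458e8 m/s, 1 eV = 1.602176634e-19 J.)
In SI units: p = 1.84e-4 eV/c = 9.8335e-32 kg·m/s.
Since λ = h/p for a photon, λ = 0.006738 m.
Converting to cm: λ = 0.6738 cm ≈ 0.674 cm.

0.674 cm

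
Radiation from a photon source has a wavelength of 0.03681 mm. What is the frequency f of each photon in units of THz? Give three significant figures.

8.14 THz

Use c = 2.99792458 × 10^8 m/s.
Convert to SI: λ = 0.03681 mm = 3.681 × 10^-5 m.
For a photon f = c/λ, so f = 8.144 × 10^12 Hz.
Converting to THz: f = 8.144 THz ≈ 8.14 THz.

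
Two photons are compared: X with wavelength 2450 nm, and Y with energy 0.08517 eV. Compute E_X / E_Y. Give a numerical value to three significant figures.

5.94

E_X = 8.108 × 10^-20 J (from wavelength = 2450 nm, via E = hc/λ).
E_Y = 1.365 × 10^-20 J (from energy = 0.08517 eV, via E given directly).
Ratio = 8.108 × 10^-20 / 1.365 × 10^-20 = 5.94.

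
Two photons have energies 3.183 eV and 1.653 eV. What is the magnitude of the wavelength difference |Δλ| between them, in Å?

3610 Å

Using λ = hc/E: λ₁ = 3.8952·10^-7 m, λ₂ = 7.5006·10^-7 m.
|Δλ| = |3.8952·10^-7 − 7.5006·10^-7| = 3.61·10^-7 m = 3610 Å.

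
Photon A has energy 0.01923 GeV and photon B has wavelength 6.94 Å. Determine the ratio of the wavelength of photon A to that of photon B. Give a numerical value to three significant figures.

9.29 × 10^-5

λ_A = 6.447 × 10^-14 m (from energy = 0.01923 GeV, via λ = hc/E).
λ_B = 6.940 × 10^-10 m (from wavelength = 6.94 Å, via λ given directly).
Ratio = 6.447 × 10^-14 / 6.940 × 10^-10 = 9.29 × 10^-5.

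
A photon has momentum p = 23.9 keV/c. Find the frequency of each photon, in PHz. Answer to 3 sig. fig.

5780 PHz

Take h = 6.62607015 × 10^-34 J·s, c = 2.99792458 × 10^8 m/s, 1 eV = 1.602176634 × 10^-19 J.
Convert to SI: p = 23.9 keV/c = 1.2773 × 10^-23 kg·m/s.
For a photon f = pc/h, so f = 5.779 × 10^18 Hz.
Converting to PHz: f = 5779 PHz ≈ 5780 PHz.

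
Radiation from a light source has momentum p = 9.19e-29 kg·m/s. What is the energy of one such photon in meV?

(c = 2.99792458e8 m/s, 1 eV = 1.602176634e-19 J.)
Since E = pc for a photon, E = 2.755e-20 J.
Converting to meV: E = 172.0 meV ≈ 172 meV.

172 meV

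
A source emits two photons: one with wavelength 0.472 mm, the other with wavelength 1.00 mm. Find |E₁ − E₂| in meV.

1.39 meV

Using E = hc/λ: E₁ = 4.209e-22 J, E₂ = 1.986e-22 J.
|ΔE| = |4.209e-22 − 1.986e-22| = 2.22e-22 J = 1.39 meV.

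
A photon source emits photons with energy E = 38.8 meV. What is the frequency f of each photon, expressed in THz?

In SI units: E = 38.8 meV = 6.2164e-21 J.
For a photon f = E/h, so f = 9.382e12 Hz.
Converting to THz: f = 9.382 THz ≈ 9.38 THz.

9.38 THz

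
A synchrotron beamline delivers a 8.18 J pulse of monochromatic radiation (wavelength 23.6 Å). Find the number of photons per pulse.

Per-photon energy: E = 8.417e-17 J (from wavelength = 23.6 Å).
N = E_total / E_photon = 8.18 J / 8.417e-17 J = 9.72e16.

9.72e16 photons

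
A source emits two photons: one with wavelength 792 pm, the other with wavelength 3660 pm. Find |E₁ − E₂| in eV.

Using E = hc/λ: E₁ = 2.508e-16 J, E₂ = 5.427e-17 J.
|ΔE| = |2.508e-16 − 5.427e-17| = 1.97e-16 J = 1230 eV.

1230 eV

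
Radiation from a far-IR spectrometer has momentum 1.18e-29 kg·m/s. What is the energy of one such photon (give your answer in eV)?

Use c = 2.99792458e8 m/s, 1 eV = 1.602176634e-19 J.
Since E = pc for a photon, E = 3.538e-21 J.
Converting to eV: E = 0.02208 eV ≈ 0.0221 eV.

0.0221 eV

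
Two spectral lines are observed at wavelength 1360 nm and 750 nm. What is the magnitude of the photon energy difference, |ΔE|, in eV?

Using E = hc/λ: E₁ = 1.461·10^-19 J, E₂ = 2.649·10^-19 J.
|ΔE| = |1.461·10^-19 − 2.649·10^-19| = 1.19·10^-19 J = 0.741 eV.

0.741 eV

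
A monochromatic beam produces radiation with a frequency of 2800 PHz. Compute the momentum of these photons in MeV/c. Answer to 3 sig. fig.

First convert: f = 2800 PHz = 2.8 × 10^18 Hz.
For a photon p = hf/c, so p = 6.189 × 10^-24 kg·m/s.
Converting to MeV/c: p = 0.01158 MeV/c ≈ 0.0116 MeV/c.

0.0116 MeV/c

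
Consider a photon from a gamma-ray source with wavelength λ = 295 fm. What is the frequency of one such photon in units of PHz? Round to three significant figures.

In SI units: λ = 295 fm = 2.95 × 10^-13 m.
Apply f = c/λ: f = 1.016 × 10^21 Hz.
Converting to PHz: f = 1.016 × 10^6 PHz ≈ 1.02 × 10^6 PHz.

1.02 × 10^6 PHz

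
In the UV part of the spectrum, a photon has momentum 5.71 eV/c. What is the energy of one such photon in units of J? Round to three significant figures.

9.15·10^-19 J

Take c = 2.99792458·10^8 m/s, 1 eV = 1.602176634·10^-19 J.
First convert: p = 5.71 eV/c = 3.0516·10^-27 kg·m/s.
For a photon E = pc, so E = 9.148·10^-19 J.
So E ≈ 9.15·10^-19 J.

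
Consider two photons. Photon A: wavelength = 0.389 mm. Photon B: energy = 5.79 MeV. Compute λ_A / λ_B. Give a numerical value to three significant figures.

1.82 × 10^9

λ_A = 3.890 × 10^-4 m (from wavelength = 0.389 mm, via λ given directly).
λ_B = 2.141 × 10^-13 m (from energy = 5.79 MeV, via λ = hc/E).
Ratio = 3.890 × 10^-4 / 2.141 × 10^-13 = 1.82 × 10^9.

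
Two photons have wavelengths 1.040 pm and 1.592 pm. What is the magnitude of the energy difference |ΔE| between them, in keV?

413 keV

Using E = hc/λ: E₁ = 1.9100 × 10^-13 J, E₂ = 1.2478 × 10^-13 J.
|ΔE| = |1.9100 × 10^-13 − 1.2478 × 10^-13| = 6.62 × 10^-14 J = 413 keV.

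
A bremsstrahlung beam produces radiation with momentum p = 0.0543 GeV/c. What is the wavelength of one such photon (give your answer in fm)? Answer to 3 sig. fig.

22.8 fm

Use h = 6.62607015e-34 J·s, c = 2.99792458e8 m/s, 1 eV = 1.602176634e-19 J.
Convert to SI: p = 0.0543 GeV/c = 2.9019e-20 kg·m/s.
Apply λ = h/p: λ = 2.283e-14 m.
Converting to fm: λ = 22.83 fm ≈ 22.8 fm.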